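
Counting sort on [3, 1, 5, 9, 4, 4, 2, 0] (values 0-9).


Input: [3, 1, 5, 9, 4, 4, 2, 0]
Counts: [1, 1, 1, 1, 2, 1, 0, 0, 0, 1]

Sorted: [0, 1, 2, 3, 4, 4, 5, 9]


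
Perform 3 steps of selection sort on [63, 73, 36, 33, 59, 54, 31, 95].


Initial: [63, 73, 36, 33, 59, 54, 31, 95]
Step 1: min=31 at 6
  Swap: [31, 73, 36, 33, 59, 54, 63, 95]
Step 2: min=33 at 3
  Swap: [31, 33, 36, 73, 59, 54, 63, 95]
Step 3: min=36 at 2
  Swap: [31, 33, 36, 73, 59, 54, 63, 95]

After 3 steps: [31, 33, 36, 73, 59, 54, 63, 95]


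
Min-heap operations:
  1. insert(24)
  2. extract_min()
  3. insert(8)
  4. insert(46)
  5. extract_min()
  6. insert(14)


insert(24) -> [24]
extract_min()->24, []
insert(8) -> [8]
insert(46) -> [8, 46]
extract_min()->8, [46]
insert(14) -> [14, 46]

Final heap: [14, 46]


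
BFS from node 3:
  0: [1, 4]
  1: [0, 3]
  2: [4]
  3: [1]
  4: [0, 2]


Visit 3, enqueue [1]
Visit 1, enqueue [0]
Visit 0, enqueue [4]
Visit 4, enqueue [2]
Visit 2, enqueue []

BFS order: [3, 1, 0, 4, 2]


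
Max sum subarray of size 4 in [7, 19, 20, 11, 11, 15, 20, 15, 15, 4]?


[0:4]: 57
[1:5]: 61
[2:6]: 57
[3:7]: 57
[4:8]: 61
[5:9]: 65
[6:10]: 54

Max: 65 at [5:9]


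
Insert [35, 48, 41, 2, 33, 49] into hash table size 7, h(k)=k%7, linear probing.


Insert 35: h=0 -> slot 0
Insert 48: h=6 -> slot 6
Insert 41: h=6, 2 probes -> slot 1
Insert 2: h=2 -> slot 2
Insert 33: h=5 -> slot 5
Insert 49: h=0, 3 probes -> slot 3

Table: [35, 41, 2, 49, None, 33, 48]


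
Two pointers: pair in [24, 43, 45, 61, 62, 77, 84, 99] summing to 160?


lo=0(24)+hi=7(99)=123
lo=1(43)+hi=7(99)=142
lo=2(45)+hi=7(99)=144
lo=3(61)+hi=7(99)=160

Yes: 61+99=160


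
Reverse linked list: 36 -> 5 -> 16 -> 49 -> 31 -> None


Step 1: curr=36, set curr.next=prev(None) | reversed so far: 36
Step 2: curr=5, set curr.next=prev(36) | reversed so far: 5 -> 36
Step 3: curr=16, set curr.next=prev(5) | reversed so far: 16 -> 5 -> 36
Step 4: curr=49, set curr.next=prev(16) | reversed so far: 49 -> 16 -> 5 -> 36
Step 5: curr=31, set curr.next=prev(49) | reversed so far: 31 -> 49 -> 16 -> 5 -> 36

31 -> 49 -> 16 -> 5 -> 36 -> None


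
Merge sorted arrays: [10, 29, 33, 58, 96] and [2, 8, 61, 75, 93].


Take 2 from B
Take 8 from B
Take 10 from A
Take 29 from A
Take 33 from A
Take 58 from A
Take 61 from B
Take 75 from B
Take 93 from B

Merged: [2, 8, 10, 29, 33, 58, 61, 75, 93, 96]


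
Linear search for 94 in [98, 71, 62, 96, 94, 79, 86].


i=0: 98!=94
i=1: 71!=94
i=2: 62!=94
i=3: 96!=94
i=4: 94==94 found!

Found at 4, 5 comps


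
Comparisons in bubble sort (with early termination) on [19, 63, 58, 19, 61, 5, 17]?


Algorithm: bubble sort (with early termination)
Input: [19, 63, 58, 19, 61, 5, 17]
Sorted: [5, 17, 19, 19, 58, 61, 63]

21


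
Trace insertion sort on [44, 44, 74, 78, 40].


Initial: [44, 44, 74, 78, 40]
Insert 44: [44, 44, 74, 78, 40]
Insert 74: [44, 44, 74, 78, 40]
Insert 78: [44, 44, 74, 78, 40]
Insert 40: [40, 44, 44, 74, 78]

Sorted: [40, 44, 44, 74, 78]


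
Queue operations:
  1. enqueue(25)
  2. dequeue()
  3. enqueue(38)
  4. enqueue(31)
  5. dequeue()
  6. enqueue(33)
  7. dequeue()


enqueue(25) -> [25]
dequeue()->25, []
enqueue(38) -> [38]
enqueue(31) -> [38, 31]
dequeue()->38, [31]
enqueue(33) -> [31, 33]
dequeue()->31, [33]

Final queue: [33]


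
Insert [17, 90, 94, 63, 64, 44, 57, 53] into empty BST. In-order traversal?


Insert 17: root
Insert 90: R from 17
Insert 94: R from 17 -> R from 90
Insert 63: R from 17 -> L from 90
Insert 64: R from 17 -> L from 90 -> R from 63
Insert 44: R from 17 -> L from 90 -> L from 63
Insert 57: R from 17 -> L from 90 -> L from 63 -> R from 44
Insert 53: R from 17 -> L from 90 -> L from 63 -> R from 44 -> L from 57

In-order: [17, 44, 53, 57, 63, 64, 90, 94]


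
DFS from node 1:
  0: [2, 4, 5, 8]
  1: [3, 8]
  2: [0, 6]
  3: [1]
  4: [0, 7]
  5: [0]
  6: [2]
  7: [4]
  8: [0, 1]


Visit 1, push [8, 3]
Visit 3, push []
Visit 8, push [0]
Visit 0, push [5, 4, 2]
Visit 2, push [6]
Visit 6, push []
Visit 4, push [7]
Visit 7, push []
Visit 5, push []

DFS order: [1, 3, 8, 0, 2, 6, 4, 7, 5]


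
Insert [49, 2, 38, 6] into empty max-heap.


Insert 49: [49]
Insert 2: [49, 2]
Insert 38: [49, 2, 38]
Insert 6: [49, 6, 38, 2]

Final heap: [49, 6, 38, 2]


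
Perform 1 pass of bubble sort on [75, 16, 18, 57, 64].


Initial: [75, 16, 18, 57, 64]
Pass 1: [16, 18, 57, 64, 75] (4 swaps)

After 1 pass: [16, 18, 57, 64, 75]


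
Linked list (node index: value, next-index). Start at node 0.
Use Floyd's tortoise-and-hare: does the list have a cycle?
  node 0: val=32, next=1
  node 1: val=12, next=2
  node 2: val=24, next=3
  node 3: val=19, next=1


Floyd's tortoise (slow, +1) and hare (fast, +2):
  init: slow=0, fast=0
  step 1: slow=1, fast=2
  step 2: slow=2, fast=1
  step 3: slow=3, fast=3
  slow == fast at node 3: cycle detected

Cycle: yes


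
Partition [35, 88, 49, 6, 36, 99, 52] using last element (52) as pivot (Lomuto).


Pivot: 52
  35 <= 52: advance i (no swap)
  49 <= 52: swap -> [35, 49, 88, 6, 36, 99, 52]
  6 <= 52: swap -> [35, 49, 6, 88, 36, 99, 52]
  36 <= 52: swap -> [35, 49, 6, 36, 88, 99, 52]
Place pivot at 4: [35, 49, 6, 36, 52, 99, 88]

Partitioned: [35, 49, 6, 36, 52, 99, 88]


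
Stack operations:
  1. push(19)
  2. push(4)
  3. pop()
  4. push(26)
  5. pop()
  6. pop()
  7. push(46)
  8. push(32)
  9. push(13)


push(19) -> [19]
push(4) -> [19, 4]
pop()->4, [19]
push(26) -> [19, 26]
pop()->26, [19]
pop()->19, []
push(46) -> [46]
push(32) -> [46, 32]
push(13) -> [46, 32, 13]

Final stack: [46, 32, 13]


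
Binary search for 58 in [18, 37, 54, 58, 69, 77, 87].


Step 1: lo=0, hi=6, mid=3, val=58

Found at index 3


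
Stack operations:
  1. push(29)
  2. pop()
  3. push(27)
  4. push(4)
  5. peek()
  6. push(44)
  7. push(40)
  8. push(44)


push(29) -> [29]
pop()->29, []
push(27) -> [27]
push(4) -> [27, 4]
peek()->4
push(44) -> [27, 4, 44]
push(40) -> [27, 4, 44, 40]
push(44) -> [27, 4, 44, 40, 44]

Final stack: [27, 4, 44, 40, 44]


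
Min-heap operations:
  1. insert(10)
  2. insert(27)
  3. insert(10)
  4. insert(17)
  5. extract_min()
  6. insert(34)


insert(10) -> [10]
insert(27) -> [10, 27]
insert(10) -> [10, 27, 10]
insert(17) -> [10, 17, 10, 27]
extract_min()->10, [10, 17, 27]
insert(34) -> [10, 17, 27, 34]

Final heap: [10, 17, 27, 34]


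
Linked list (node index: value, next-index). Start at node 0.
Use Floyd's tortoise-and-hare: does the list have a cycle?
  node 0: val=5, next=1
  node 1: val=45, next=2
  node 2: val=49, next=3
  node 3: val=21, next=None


Floyd's tortoise (slow, +1) and hare (fast, +2):
  init: slow=0, fast=0
  step 1: slow=1, fast=2
  step 2: fast 2->3->None, no cycle

Cycle: no


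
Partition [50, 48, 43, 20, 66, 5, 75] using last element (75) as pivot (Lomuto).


Pivot: 75
  50 <= 75: advance i (no swap)
  48 <= 75: advance i (no swap)
  43 <= 75: advance i (no swap)
  20 <= 75: advance i (no swap)
  66 <= 75: advance i (no swap)
  5 <= 75: advance i (no swap)
Place pivot at 6: [50, 48, 43, 20, 66, 5, 75]

Partitioned: [50, 48, 43, 20, 66, 5, 75]


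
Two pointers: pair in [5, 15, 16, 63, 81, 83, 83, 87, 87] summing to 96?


lo=0(5)+hi=8(87)=92
lo=1(15)+hi=8(87)=102
lo=1(15)+hi=7(87)=102
lo=1(15)+hi=6(83)=98
lo=1(15)+hi=5(83)=98
lo=1(15)+hi=4(81)=96

Yes: 15+81=96


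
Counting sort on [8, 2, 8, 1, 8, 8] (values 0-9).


Input: [8, 2, 8, 1, 8, 8]
Counts: [0, 1, 1, 0, 0, 0, 0, 0, 4, 0]

Sorted: [1, 2, 8, 8, 8, 8]


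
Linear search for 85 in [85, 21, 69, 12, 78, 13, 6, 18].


i=0: 85==85 found!

Found at 0, 1 comps


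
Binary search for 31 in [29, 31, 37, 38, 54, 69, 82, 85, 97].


Step 1: lo=0, hi=8, mid=4, val=54
Step 2: lo=0, hi=3, mid=1, val=31

Found at index 1


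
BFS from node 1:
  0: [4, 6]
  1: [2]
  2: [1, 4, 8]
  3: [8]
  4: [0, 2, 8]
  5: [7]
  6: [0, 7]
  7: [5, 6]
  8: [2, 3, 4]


Visit 1, enqueue [2]
Visit 2, enqueue [4, 8]
Visit 4, enqueue [0]
Visit 8, enqueue [3]
Visit 0, enqueue [6]
Visit 3, enqueue []
Visit 6, enqueue [7]
Visit 7, enqueue [5]
Visit 5, enqueue []

BFS order: [1, 2, 4, 8, 0, 3, 6, 7, 5]


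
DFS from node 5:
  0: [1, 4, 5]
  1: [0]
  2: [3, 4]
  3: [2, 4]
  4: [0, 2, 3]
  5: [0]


Visit 5, push [0]
Visit 0, push [4, 1]
Visit 1, push []
Visit 4, push [3, 2]
Visit 2, push [3]
Visit 3, push []

DFS order: [5, 0, 1, 4, 2, 3]


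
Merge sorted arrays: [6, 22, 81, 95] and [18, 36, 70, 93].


Take 6 from A
Take 18 from B
Take 22 from A
Take 36 from B
Take 70 from B
Take 81 from A
Take 93 from B

Merged: [6, 18, 22, 36, 70, 81, 93, 95]


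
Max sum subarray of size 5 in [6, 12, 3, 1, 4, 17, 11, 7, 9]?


[0:5]: 26
[1:6]: 37
[2:7]: 36
[3:8]: 40
[4:9]: 48

Max: 48 at [4:9]


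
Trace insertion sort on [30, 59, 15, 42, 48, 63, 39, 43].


Initial: [30, 59, 15, 42, 48, 63, 39, 43]
Insert 59: [30, 59, 15, 42, 48, 63, 39, 43]
Insert 15: [15, 30, 59, 42, 48, 63, 39, 43]
Insert 42: [15, 30, 42, 59, 48, 63, 39, 43]
Insert 48: [15, 30, 42, 48, 59, 63, 39, 43]
Insert 63: [15, 30, 42, 48, 59, 63, 39, 43]
Insert 39: [15, 30, 39, 42, 48, 59, 63, 43]
Insert 43: [15, 30, 39, 42, 43, 48, 59, 63]

Sorted: [15, 30, 39, 42, 43, 48, 59, 63]


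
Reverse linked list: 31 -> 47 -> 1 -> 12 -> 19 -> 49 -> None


Step 1: curr=31, set curr.next=prev(None) | reversed so far: 31
Step 2: curr=47, set curr.next=prev(31) | reversed so far: 47 -> 31
Step 3: curr=1, set curr.next=prev(47) | reversed so far: 1 -> 47 -> 31
Step 4: curr=12, set curr.next=prev(1) | reversed so far: 12 -> 1 -> 47 -> 31
Step 5: curr=19, set curr.next=prev(12) | reversed so far: 19 -> 12 -> 1 -> 47 -> 31
Step 6: curr=49, set curr.next=prev(19) | reversed so far: 49 -> 19 -> 12 -> 1 -> 47 -> 31

49 -> 19 -> 12 -> 1 -> 47 -> 31 -> None


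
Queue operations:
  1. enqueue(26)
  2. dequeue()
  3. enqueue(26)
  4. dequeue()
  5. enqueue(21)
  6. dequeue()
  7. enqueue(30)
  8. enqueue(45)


enqueue(26) -> [26]
dequeue()->26, []
enqueue(26) -> [26]
dequeue()->26, []
enqueue(21) -> [21]
dequeue()->21, []
enqueue(30) -> [30]
enqueue(45) -> [30, 45]

Final queue: [30, 45]


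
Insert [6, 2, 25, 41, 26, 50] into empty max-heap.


Insert 6: [6]
Insert 2: [6, 2]
Insert 25: [25, 2, 6]
Insert 41: [41, 25, 6, 2]
Insert 26: [41, 26, 6, 2, 25]
Insert 50: [50, 26, 41, 2, 25, 6]

Final heap: [50, 26, 41, 2, 25, 6]


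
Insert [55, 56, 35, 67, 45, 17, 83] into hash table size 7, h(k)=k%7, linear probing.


Insert 55: h=6 -> slot 6
Insert 56: h=0 -> slot 0
Insert 35: h=0, 1 probes -> slot 1
Insert 67: h=4 -> slot 4
Insert 45: h=3 -> slot 3
Insert 17: h=3, 2 probes -> slot 5
Insert 83: h=6, 3 probes -> slot 2

Table: [56, 35, 83, 45, 67, 17, 55]


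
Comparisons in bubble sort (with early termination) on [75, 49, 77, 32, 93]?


Algorithm: bubble sort (with early termination)
Input: [75, 49, 77, 32, 93]
Sorted: [32, 49, 75, 77, 93]

10


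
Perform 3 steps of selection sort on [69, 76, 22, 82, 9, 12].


Initial: [69, 76, 22, 82, 9, 12]
Step 1: min=9 at 4
  Swap: [9, 76, 22, 82, 69, 12]
Step 2: min=12 at 5
  Swap: [9, 12, 22, 82, 69, 76]
Step 3: min=22 at 2
  Swap: [9, 12, 22, 82, 69, 76]

After 3 steps: [9, 12, 22, 82, 69, 76]


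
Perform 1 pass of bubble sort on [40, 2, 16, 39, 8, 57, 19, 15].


Initial: [40, 2, 16, 39, 8, 57, 19, 15]
Pass 1: [2, 16, 39, 8, 40, 19, 15, 57] (6 swaps)

After 1 pass: [2, 16, 39, 8, 40, 19, 15, 57]


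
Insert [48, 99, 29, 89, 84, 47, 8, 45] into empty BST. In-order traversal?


Insert 48: root
Insert 99: R from 48
Insert 29: L from 48
Insert 89: R from 48 -> L from 99
Insert 84: R from 48 -> L from 99 -> L from 89
Insert 47: L from 48 -> R from 29
Insert 8: L from 48 -> L from 29
Insert 45: L from 48 -> R from 29 -> L from 47

In-order: [8, 29, 45, 47, 48, 84, 89, 99]


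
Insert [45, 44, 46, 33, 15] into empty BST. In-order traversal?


Insert 45: root
Insert 44: L from 45
Insert 46: R from 45
Insert 33: L from 45 -> L from 44
Insert 15: L from 45 -> L from 44 -> L from 33

In-order: [15, 33, 44, 45, 46]


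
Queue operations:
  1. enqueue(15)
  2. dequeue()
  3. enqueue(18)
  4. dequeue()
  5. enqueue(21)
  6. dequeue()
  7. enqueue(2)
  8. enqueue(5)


enqueue(15) -> [15]
dequeue()->15, []
enqueue(18) -> [18]
dequeue()->18, []
enqueue(21) -> [21]
dequeue()->21, []
enqueue(2) -> [2]
enqueue(5) -> [2, 5]

Final queue: [2, 5]


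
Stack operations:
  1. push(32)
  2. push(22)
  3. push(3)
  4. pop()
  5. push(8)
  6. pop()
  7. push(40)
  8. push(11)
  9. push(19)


push(32) -> [32]
push(22) -> [32, 22]
push(3) -> [32, 22, 3]
pop()->3, [32, 22]
push(8) -> [32, 22, 8]
pop()->8, [32, 22]
push(40) -> [32, 22, 40]
push(11) -> [32, 22, 40, 11]
push(19) -> [32, 22, 40, 11, 19]

Final stack: [32, 22, 40, 11, 19]


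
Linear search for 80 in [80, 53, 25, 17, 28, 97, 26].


i=0: 80==80 found!

Found at 0, 1 comps


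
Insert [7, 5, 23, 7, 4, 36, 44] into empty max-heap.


Insert 7: [7]
Insert 5: [7, 5]
Insert 23: [23, 5, 7]
Insert 7: [23, 7, 7, 5]
Insert 4: [23, 7, 7, 5, 4]
Insert 36: [36, 7, 23, 5, 4, 7]
Insert 44: [44, 7, 36, 5, 4, 7, 23]

Final heap: [44, 7, 36, 5, 4, 7, 23]


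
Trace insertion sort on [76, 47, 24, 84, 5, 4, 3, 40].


Initial: [76, 47, 24, 84, 5, 4, 3, 40]
Insert 47: [47, 76, 24, 84, 5, 4, 3, 40]
Insert 24: [24, 47, 76, 84, 5, 4, 3, 40]
Insert 84: [24, 47, 76, 84, 5, 4, 3, 40]
Insert 5: [5, 24, 47, 76, 84, 4, 3, 40]
Insert 4: [4, 5, 24, 47, 76, 84, 3, 40]
Insert 3: [3, 4, 5, 24, 47, 76, 84, 40]
Insert 40: [3, 4, 5, 24, 40, 47, 76, 84]

Sorted: [3, 4, 5, 24, 40, 47, 76, 84]


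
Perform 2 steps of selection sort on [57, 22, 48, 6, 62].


Initial: [57, 22, 48, 6, 62]
Step 1: min=6 at 3
  Swap: [6, 22, 48, 57, 62]
Step 2: min=22 at 1
  Swap: [6, 22, 48, 57, 62]

After 2 steps: [6, 22, 48, 57, 62]


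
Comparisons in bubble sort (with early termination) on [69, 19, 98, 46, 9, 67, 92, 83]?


Algorithm: bubble sort (with early termination)
Input: [69, 19, 98, 46, 9, 67, 92, 83]
Sorted: [9, 19, 46, 67, 69, 83, 92, 98]

25


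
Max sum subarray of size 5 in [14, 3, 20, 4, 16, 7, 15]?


[0:5]: 57
[1:6]: 50
[2:7]: 62

Max: 62 at [2:7]


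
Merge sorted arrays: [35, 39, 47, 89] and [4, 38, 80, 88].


Take 4 from B
Take 35 from A
Take 38 from B
Take 39 from A
Take 47 from A
Take 80 from B
Take 88 from B

Merged: [4, 35, 38, 39, 47, 80, 88, 89]


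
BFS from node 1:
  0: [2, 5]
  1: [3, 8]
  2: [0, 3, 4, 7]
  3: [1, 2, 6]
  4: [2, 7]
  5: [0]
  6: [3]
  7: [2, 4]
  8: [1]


Visit 1, enqueue [3, 8]
Visit 3, enqueue [2, 6]
Visit 8, enqueue []
Visit 2, enqueue [0, 4, 7]
Visit 6, enqueue []
Visit 0, enqueue [5]
Visit 4, enqueue []
Visit 7, enqueue []
Visit 5, enqueue []

BFS order: [1, 3, 8, 2, 6, 0, 4, 7, 5]


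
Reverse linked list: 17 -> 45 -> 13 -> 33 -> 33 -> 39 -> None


Step 1: curr=17, set curr.next=prev(None) | reversed so far: 17
Step 2: curr=45, set curr.next=prev(17) | reversed so far: 45 -> 17
Step 3: curr=13, set curr.next=prev(45) | reversed so far: 13 -> 45 -> 17
Step 4: curr=33, set curr.next=prev(13) | reversed so far: 33 -> 13 -> 45 -> 17
Step 5: curr=33, set curr.next=prev(33) | reversed so far: 33 -> 33 -> 13 -> 45 -> 17
Step 6: curr=39, set curr.next=prev(33) | reversed so far: 39 -> 33 -> 33 -> 13 -> 45 -> 17

39 -> 33 -> 33 -> 13 -> 45 -> 17 -> None


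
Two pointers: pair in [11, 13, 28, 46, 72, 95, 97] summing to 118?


lo=0(11)+hi=6(97)=108
lo=1(13)+hi=6(97)=110
lo=2(28)+hi=6(97)=125
lo=2(28)+hi=5(95)=123
lo=2(28)+hi=4(72)=100
lo=3(46)+hi=4(72)=118

Yes: 46+72=118


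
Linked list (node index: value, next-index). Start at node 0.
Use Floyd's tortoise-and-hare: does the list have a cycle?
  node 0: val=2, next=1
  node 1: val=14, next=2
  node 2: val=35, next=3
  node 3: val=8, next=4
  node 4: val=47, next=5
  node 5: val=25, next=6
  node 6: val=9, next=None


Floyd's tortoise (slow, +1) and hare (fast, +2):
  init: slow=0, fast=0
  step 1: slow=1, fast=2
  step 2: slow=2, fast=4
  step 3: slow=3, fast=6
  step 4: fast -> None, no cycle

Cycle: no


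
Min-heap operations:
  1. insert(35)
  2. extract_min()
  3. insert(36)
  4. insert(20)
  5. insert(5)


insert(35) -> [35]
extract_min()->35, []
insert(36) -> [36]
insert(20) -> [20, 36]
insert(5) -> [5, 36, 20]

Final heap: [5, 36, 20]


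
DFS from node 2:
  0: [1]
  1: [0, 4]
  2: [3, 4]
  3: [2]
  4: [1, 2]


Visit 2, push [4, 3]
Visit 3, push []
Visit 4, push [1]
Visit 1, push [0]
Visit 0, push []

DFS order: [2, 3, 4, 1, 0]


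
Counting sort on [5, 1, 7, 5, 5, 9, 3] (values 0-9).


Input: [5, 1, 7, 5, 5, 9, 3]
Counts: [0, 1, 0, 1, 0, 3, 0, 1, 0, 1]

Sorted: [1, 3, 5, 5, 5, 7, 9]


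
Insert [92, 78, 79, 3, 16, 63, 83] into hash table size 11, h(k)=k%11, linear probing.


Insert 92: h=4 -> slot 4
Insert 78: h=1 -> slot 1
Insert 79: h=2 -> slot 2
Insert 3: h=3 -> slot 3
Insert 16: h=5 -> slot 5
Insert 63: h=8 -> slot 8
Insert 83: h=6 -> slot 6

Table: [None, 78, 79, 3, 92, 16, 83, None, 63, None, None]


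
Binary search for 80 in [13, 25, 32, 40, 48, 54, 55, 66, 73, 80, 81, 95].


Step 1: lo=0, hi=11, mid=5, val=54
Step 2: lo=6, hi=11, mid=8, val=73
Step 3: lo=9, hi=11, mid=10, val=81
Step 4: lo=9, hi=9, mid=9, val=80

Found at index 9


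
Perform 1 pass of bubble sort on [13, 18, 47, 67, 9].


Initial: [13, 18, 47, 67, 9]
Pass 1: [13, 18, 47, 9, 67] (1 swaps)

After 1 pass: [13, 18, 47, 9, 67]


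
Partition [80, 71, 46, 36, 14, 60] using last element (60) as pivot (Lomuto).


Pivot: 60
  46 <= 60: swap -> [46, 71, 80, 36, 14, 60]
  36 <= 60: swap -> [46, 36, 80, 71, 14, 60]
  14 <= 60: swap -> [46, 36, 14, 71, 80, 60]
Place pivot at 3: [46, 36, 14, 60, 80, 71]

Partitioned: [46, 36, 14, 60, 80, 71]


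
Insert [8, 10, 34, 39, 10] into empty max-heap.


Insert 8: [8]
Insert 10: [10, 8]
Insert 34: [34, 8, 10]
Insert 39: [39, 34, 10, 8]
Insert 10: [39, 34, 10, 8, 10]

Final heap: [39, 34, 10, 8, 10]


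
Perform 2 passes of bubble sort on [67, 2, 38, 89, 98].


Initial: [67, 2, 38, 89, 98]
Pass 1: [2, 38, 67, 89, 98] (2 swaps)
Pass 2: [2, 38, 67, 89, 98] (0 swaps)

After 2 passes: [2, 38, 67, 89, 98]


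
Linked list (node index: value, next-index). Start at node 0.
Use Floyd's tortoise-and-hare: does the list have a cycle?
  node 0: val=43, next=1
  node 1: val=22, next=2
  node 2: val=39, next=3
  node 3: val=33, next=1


Floyd's tortoise (slow, +1) and hare (fast, +2):
  init: slow=0, fast=0
  step 1: slow=1, fast=2
  step 2: slow=2, fast=1
  step 3: slow=3, fast=3
  slow == fast at node 3: cycle detected

Cycle: yes


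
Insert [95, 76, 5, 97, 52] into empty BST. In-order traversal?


Insert 95: root
Insert 76: L from 95
Insert 5: L from 95 -> L from 76
Insert 97: R from 95
Insert 52: L from 95 -> L from 76 -> R from 5

In-order: [5, 52, 76, 95, 97]


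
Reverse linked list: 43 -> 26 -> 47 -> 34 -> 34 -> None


Step 1: curr=43, set curr.next=prev(None) | reversed so far: 43
Step 2: curr=26, set curr.next=prev(43) | reversed so far: 26 -> 43
Step 3: curr=47, set curr.next=prev(26) | reversed so far: 47 -> 26 -> 43
Step 4: curr=34, set curr.next=prev(47) | reversed so far: 34 -> 47 -> 26 -> 43
Step 5: curr=34, set curr.next=prev(34) | reversed so far: 34 -> 34 -> 47 -> 26 -> 43

34 -> 34 -> 47 -> 26 -> 43 -> None


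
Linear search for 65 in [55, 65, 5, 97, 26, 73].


i=0: 55!=65
i=1: 65==65 found!

Found at 1, 2 comps


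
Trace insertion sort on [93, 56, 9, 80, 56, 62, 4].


Initial: [93, 56, 9, 80, 56, 62, 4]
Insert 56: [56, 93, 9, 80, 56, 62, 4]
Insert 9: [9, 56, 93, 80, 56, 62, 4]
Insert 80: [9, 56, 80, 93, 56, 62, 4]
Insert 56: [9, 56, 56, 80, 93, 62, 4]
Insert 62: [9, 56, 56, 62, 80, 93, 4]
Insert 4: [4, 9, 56, 56, 62, 80, 93]

Sorted: [4, 9, 56, 56, 62, 80, 93]


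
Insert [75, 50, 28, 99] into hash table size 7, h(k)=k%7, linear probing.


Insert 75: h=5 -> slot 5
Insert 50: h=1 -> slot 1
Insert 28: h=0 -> slot 0
Insert 99: h=1, 1 probes -> slot 2

Table: [28, 50, 99, None, None, 75, None]


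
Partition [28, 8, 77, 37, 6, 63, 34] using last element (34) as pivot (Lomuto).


Pivot: 34
  28 <= 34: advance i (no swap)
  8 <= 34: advance i (no swap)
  6 <= 34: swap -> [28, 8, 6, 37, 77, 63, 34]
Place pivot at 3: [28, 8, 6, 34, 77, 63, 37]

Partitioned: [28, 8, 6, 34, 77, 63, 37]


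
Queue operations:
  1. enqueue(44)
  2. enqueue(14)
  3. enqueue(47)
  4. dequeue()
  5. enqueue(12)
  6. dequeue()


enqueue(44) -> [44]
enqueue(14) -> [44, 14]
enqueue(47) -> [44, 14, 47]
dequeue()->44, [14, 47]
enqueue(12) -> [14, 47, 12]
dequeue()->14, [47, 12]

Final queue: [47, 12]


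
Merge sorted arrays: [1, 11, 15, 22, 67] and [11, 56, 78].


Take 1 from A
Take 11 from A
Take 11 from B
Take 15 from A
Take 22 from A
Take 56 from B
Take 67 from A

Merged: [1, 11, 11, 15, 22, 56, 67, 78]


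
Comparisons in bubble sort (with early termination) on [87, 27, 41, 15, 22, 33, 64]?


Algorithm: bubble sort (with early termination)
Input: [87, 27, 41, 15, 22, 33, 64]
Sorted: [15, 22, 27, 33, 41, 64, 87]

18


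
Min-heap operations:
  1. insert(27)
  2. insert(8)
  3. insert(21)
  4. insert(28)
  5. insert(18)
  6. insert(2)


insert(27) -> [27]
insert(8) -> [8, 27]
insert(21) -> [8, 27, 21]
insert(28) -> [8, 27, 21, 28]
insert(18) -> [8, 18, 21, 28, 27]
insert(2) -> [2, 18, 8, 28, 27, 21]

Final heap: [2, 18, 8, 28, 27, 21]


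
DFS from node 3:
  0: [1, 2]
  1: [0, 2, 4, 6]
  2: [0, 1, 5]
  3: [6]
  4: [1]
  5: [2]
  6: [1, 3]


Visit 3, push [6]
Visit 6, push [1]
Visit 1, push [4, 2, 0]
Visit 0, push [2]
Visit 2, push [5]
Visit 5, push []
Visit 4, push []

DFS order: [3, 6, 1, 0, 2, 5, 4]


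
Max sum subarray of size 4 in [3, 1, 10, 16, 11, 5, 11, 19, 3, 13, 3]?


[0:4]: 30
[1:5]: 38
[2:6]: 42
[3:7]: 43
[4:8]: 46
[5:9]: 38
[6:10]: 46
[7:11]: 38

Max: 46 at [4:8]


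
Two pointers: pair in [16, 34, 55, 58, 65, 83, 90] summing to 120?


lo=0(16)+hi=6(90)=106
lo=1(34)+hi=6(90)=124
lo=1(34)+hi=5(83)=117
lo=2(55)+hi=5(83)=138
lo=2(55)+hi=4(65)=120

Yes: 55+65=120


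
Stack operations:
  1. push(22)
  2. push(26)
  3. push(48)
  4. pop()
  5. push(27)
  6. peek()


push(22) -> [22]
push(26) -> [22, 26]
push(48) -> [22, 26, 48]
pop()->48, [22, 26]
push(27) -> [22, 26, 27]
peek()->27

Final stack: [22, 26, 27]


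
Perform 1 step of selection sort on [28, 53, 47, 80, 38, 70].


Initial: [28, 53, 47, 80, 38, 70]
Step 1: min=28 at 0
  Swap: [28, 53, 47, 80, 38, 70]

After 1 step: [28, 53, 47, 80, 38, 70]


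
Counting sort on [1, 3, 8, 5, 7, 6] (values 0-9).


Input: [1, 3, 8, 5, 7, 6]
Counts: [0, 1, 0, 1, 0, 1, 1, 1, 1, 0]

Sorted: [1, 3, 5, 6, 7, 8]


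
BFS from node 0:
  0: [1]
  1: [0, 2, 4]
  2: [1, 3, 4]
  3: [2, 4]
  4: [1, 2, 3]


Visit 0, enqueue [1]
Visit 1, enqueue [2, 4]
Visit 2, enqueue [3]
Visit 4, enqueue []
Visit 3, enqueue []

BFS order: [0, 1, 2, 4, 3]


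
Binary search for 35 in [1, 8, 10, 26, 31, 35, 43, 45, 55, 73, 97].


Step 1: lo=0, hi=10, mid=5, val=35

Found at index 5


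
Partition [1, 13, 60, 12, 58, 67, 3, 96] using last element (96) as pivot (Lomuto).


Pivot: 96
  1 <= 96: advance i (no swap)
  13 <= 96: advance i (no swap)
  60 <= 96: advance i (no swap)
  12 <= 96: advance i (no swap)
  58 <= 96: advance i (no swap)
  67 <= 96: advance i (no swap)
  3 <= 96: advance i (no swap)
Place pivot at 7: [1, 13, 60, 12, 58, 67, 3, 96]

Partitioned: [1, 13, 60, 12, 58, 67, 3, 96]


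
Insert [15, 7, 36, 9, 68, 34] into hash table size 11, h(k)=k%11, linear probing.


Insert 15: h=4 -> slot 4
Insert 7: h=7 -> slot 7
Insert 36: h=3 -> slot 3
Insert 9: h=9 -> slot 9
Insert 68: h=2 -> slot 2
Insert 34: h=1 -> slot 1

Table: [None, 34, 68, 36, 15, None, None, 7, None, 9, None]


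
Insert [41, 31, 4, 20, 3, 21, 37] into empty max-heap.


Insert 41: [41]
Insert 31: [41, 31]
Insert 4: [41, 31, 4]
Insert 20: [41, 31, 4, 20]
Insert 3: [41, 31, 4, 20, 3]
Insert 21: [41, 31, 21, 20, 3, 4]
Insert 37: [41, 31, 37, 20, 3, 4, 21]

Final heap: [41, 31, 37, 20, 3, 4, 21]


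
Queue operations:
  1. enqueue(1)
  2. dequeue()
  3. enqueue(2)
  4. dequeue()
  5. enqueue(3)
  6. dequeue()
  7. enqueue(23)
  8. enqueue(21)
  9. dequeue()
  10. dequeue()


enqueue(1) -> [1]
dequeue()->1, []
enqueue(2) -> [2]
dequeue()->2, []
enqueue(3) -> [3]
dequeue()->3, []
enqueue(23) -> [23]
enqueue(21) -> [23, 21]
dequeue()->23, [21]
dequeue()->21, []

Final queue: []


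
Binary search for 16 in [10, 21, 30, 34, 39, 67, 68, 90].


Step 1: lo=0, hi=7, mid=3, val=34
Step 2: lo=0, hi=2, mid=1, val=21
Step 3: lo=0, hi=0, mid=0, val=10

Not found


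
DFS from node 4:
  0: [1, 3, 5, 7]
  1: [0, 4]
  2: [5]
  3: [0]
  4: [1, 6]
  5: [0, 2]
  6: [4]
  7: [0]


Visit 4, push [6, 1]
Visit 1, push [0]
Visit 0, push [7, 5, 3]
Visit 3, push []
Visit 5, push [2]
Visit 2, push []
Visit 7, push []
Visit 6, push []

DFS order: [4, 1, 0, 3, 5, 2, 7, 6]


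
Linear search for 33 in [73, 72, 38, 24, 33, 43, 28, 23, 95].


i=0: 73!=33
i=1: 72!=33
i=2: 38!=33
i=3: 24!=33
i=4: 33==33 found!

Found at 4, 5 comps


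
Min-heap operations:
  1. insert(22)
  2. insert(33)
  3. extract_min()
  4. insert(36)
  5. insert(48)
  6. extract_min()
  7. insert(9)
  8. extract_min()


insert(22) -> [22]
insert(33) -> [22, 33]
extract_min()->22, [33]
insert(36) -> [33, 36]
insert(48) -> [33, 36, 48]
extract_min()->33, [36, 48]
insert(9) -> [9, 48, 36]
extract_min()->9, [36, 48]

Final heap: [36, 48]


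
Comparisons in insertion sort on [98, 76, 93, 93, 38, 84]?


Algorithm: insertion sort
Input: [98, 76, 93, 93, 38, 84]
Sorted: [38, 76, 84, 93, 93, 98]

13


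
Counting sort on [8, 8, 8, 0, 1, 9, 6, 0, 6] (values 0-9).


Input: [8, 8, 8, 0, 1, 9, 6, 0, 6]
Counts: [2, 1, 0, 0, 0, 0, 2, 0, 3, 1]

Sorted: [0, 0, 1, 6, 6, 8, 8, 8, 9]


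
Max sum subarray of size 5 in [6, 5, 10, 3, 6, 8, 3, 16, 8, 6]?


[0:5]: 30
[1:6]: 32
[2:7]: 30
[3:8]: 36
[4:9]: 41
[5:10]: 41

Max: 41 at [4:9]


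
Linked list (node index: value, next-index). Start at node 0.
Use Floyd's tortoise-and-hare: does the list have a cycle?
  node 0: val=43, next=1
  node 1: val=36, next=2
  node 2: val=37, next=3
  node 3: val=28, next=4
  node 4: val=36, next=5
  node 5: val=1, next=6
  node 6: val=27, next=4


Floyd's tortoise (slow, +1) and hare (fast, +2):
  init: slow=0, fast=0
  step 1: slow=1, fast=2
  step 2: slow=2, fast=4
  step 3: slow=3, fast=6
  step 4: slow=4, fast=5
  step 5: slow=5, fast=4
  step 6: slow=6, fast=6
  slow == fast at node 6: cycle detected

Cycle: yes


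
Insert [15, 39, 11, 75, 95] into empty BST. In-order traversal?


Insert 15: root
Insert 39: R from 15
Insert 11: L from 15
Insert 75: R from 15 -> R from 39
Insert 95: R from 15 -> R from 39 -> R from 75

In-order: [11, 15, 39, 75, 95]


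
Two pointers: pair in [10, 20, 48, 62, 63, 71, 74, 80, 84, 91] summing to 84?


lo=0(10)+hi=9(91)=101
lo=0(10)+hi=8(84)=94
lo=0(10)+hi=7(80)=90
lo=0(10)+hi=6(74)=84

Yes: 10+74=84


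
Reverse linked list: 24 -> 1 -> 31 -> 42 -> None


Step 1: curr=24, set curr.next=prev(None) | reversed so far: 24
Step 2: curr=1, set curr.next=prev(24) | reversed so far: 1 -> 24
Step 3: curr=31, set curr.next=prev(1) | reversed so far: 31 -> 1 -> 24
Step 4: curr=42, set curr.next=prev(31) | reversed so far: 42 -> 31 -> 1 -> 24

42 -> 31 -> 1 -> 24 -> None


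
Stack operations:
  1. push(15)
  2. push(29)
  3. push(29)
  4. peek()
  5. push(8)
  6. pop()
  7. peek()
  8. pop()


push(15) -> [15]
push(29) -> [15, 29]
push(29) -> [15, 29, 29]
peek()->29
push(8) -> [15, 29, 29, 8]
pop()->8, [15, 29, 29]
peek()->29
pop()->29, [15, 29]

Final stack: [15, 29]


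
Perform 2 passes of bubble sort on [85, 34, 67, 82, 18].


Initial: [85, 34, 67, 82, 18]
Pass 1: [34, 67, 82, 18, 85] (4 swaps)
Pass 2: [34, 67, 18, 82, 85] (1 swaps)

After 2 passes: [34, 67, 18, 82, 85]


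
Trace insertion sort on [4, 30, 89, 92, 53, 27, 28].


Initial: [4, 30, 89, 92, 53, 27, 28]
Insert 30: [4, 30, 89, 92, 53, 27, 28]
Insert 89: [4, 30, 89, 92, 53, 27, 28]
Insert 92: [4, 30, 89, 92, 53, 27, 28]
Insert 53: [4, 30, 53, 89, 92, 27, 28]
Insert 27: [4, 27, 30, 53, 89, 92, 28]
Insert 28: [4, 27, 28, 30, 53, 89, 92]

Sorted: [4, 27, 28, 30, 53, 89, 92]


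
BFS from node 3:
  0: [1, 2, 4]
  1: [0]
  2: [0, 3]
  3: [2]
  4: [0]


Visit 3, enqueue [2]
Visit 2, enqueue [0]
Visit 0, enqueue [1, 4]
Visit 1, enqueue []
Visit 4, enqueue []

BFS order: [3, 2, 0, 1, 4]


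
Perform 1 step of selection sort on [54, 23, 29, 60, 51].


Initial: [54, 23, 29, 60, 51]
Step 1: min=23 at 1
  Swap: [23, 54, 29, 60, 51]

After 1 step: [23, 54, 29, 60, 51]


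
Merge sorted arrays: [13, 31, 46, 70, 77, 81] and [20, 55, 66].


Take 13 from A
Take 20 from B
Take 31 from A
Take 46 from A
Take 55 from B
Take 66 from B

Merged: [13, 20, 31, 46, 55, 66, 70, 77, 81]


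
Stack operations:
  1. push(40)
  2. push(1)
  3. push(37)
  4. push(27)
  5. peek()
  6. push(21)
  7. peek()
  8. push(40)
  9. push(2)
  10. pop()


push(40) -> [40]
push(1) -> [40, 1]
push(37) -> [40, 1, 37]
push(27) -> [40, 1, 37, 27]
peek()->27
push(21) -> [40, 1, 37, 27, 21]
peek()->21
push(40) -> [40, 1, 37, 27, 21, 40]
push(2) -> [40, 1, 37, 27, 21, 40, 2]
pop()->2, [40, 1, 37, 27, 21, 40]

Final stack: [40, 1, 37, 27, 21, 40]


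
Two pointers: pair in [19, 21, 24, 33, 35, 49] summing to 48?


lo=0(19)+hi=5(49)=68
lo=0(19)+hi=4(35)=54
lo=0(19)+hi=3(33)=52
lo=0(19)+hi=2(24)=43
lo=1(21)+hi=2(24)=45

No pair found


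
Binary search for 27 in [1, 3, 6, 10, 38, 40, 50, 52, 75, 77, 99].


Step 1: lo=0, hi=10, mid=5, val=40
Step 2: lo=0, hi=4, mid=2, val=6
Step 3: lo=3, hi=4, mid=3, val=10
Step 4: lo=4, hi=4, mid=4, val=38

Not found


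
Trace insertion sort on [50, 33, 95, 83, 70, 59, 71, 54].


Initial: [50, 33, 95, 83, 70, 59, 71, 54]
Insert 33: [33, 50, 95, 83, 70, 59, 71, 54]
Insert 95: [33, 50, 95, 83, 70, 59, 71, 54]
Insert 83: [33, 50, 83, 95, 70, 59, 71, 54]
Insert 70: [33, 50, 70, 83, 95, 59, 71, 54]
Insert 59: [33, 50, 59, 70, 83, 95, 71, 54]
Insert 71: [33, 50, 59, 70, 71, 83, 95, 54]
Insert 54: [33, 50, 54, 59, 70, 71, 83, 95]

Sorted: [33, 50, 54, 59, 70, 71, 83, 95]


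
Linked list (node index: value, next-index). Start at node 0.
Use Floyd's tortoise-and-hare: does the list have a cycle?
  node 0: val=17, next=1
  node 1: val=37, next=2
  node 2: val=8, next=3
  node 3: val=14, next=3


Floyd's tortoise (slow, +1) and hare (fast, +2):
  init: slow=0, fast=0
  step 1: slow=1, fast=2
  step 2: slow=2, fast=3
  step 3: slow=3, fast=3
  slow == fast at node 3: cycle detected

Cycle: yes


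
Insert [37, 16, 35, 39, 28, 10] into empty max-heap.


Insert 37: [37]
Insert 16: [37, 16]
Insert 35: [37, 16, 35]
Insert 39: [39, 37, 35, 16]
Insert 28: [39, 37, 35, 16, 28]
Insert 10: [39, 37, 35, 16, 28, 10]

Final heap: [39, 37, 35, 16, 28, 10]


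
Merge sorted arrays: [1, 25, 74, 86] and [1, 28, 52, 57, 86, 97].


Take 1 from A
Take 1 from B
Take 25 from A
Take 28 from B
Take 52 from B
Take 57 from B
Take 74 from A
Take 86 from A

Merged: [1, 1, 25, 28, 52, 57, 74, 86, 86, 97]


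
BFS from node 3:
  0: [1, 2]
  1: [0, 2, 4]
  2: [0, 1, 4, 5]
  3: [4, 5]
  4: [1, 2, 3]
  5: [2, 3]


Visit 3, enqueue [4, 5]
Visit 4, enqueue [1, 2]
Visit 5, enqueue []
Visit 1, enqueue [0]
Visit 2, enqueue []
Visit 0, enqueue []

BFS order: [3, 4, 5, 1, 2, 0]


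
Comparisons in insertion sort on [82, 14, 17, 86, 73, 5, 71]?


Algorithm: insertion sort
Input: [82, 14, 17, 86, 73, 5, 71]
Sorted: [5, 14, 17, 71, 73, 82, 86]

16


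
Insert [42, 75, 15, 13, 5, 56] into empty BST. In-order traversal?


Insert 42: root
Insert 75: R from 42
Insert 15: L from 42
Insert 13: L from 42 -> L from 15
Insert 5: L from 42 -> L from 15 -> L from 13
Insert 56: R from 42 -> L from 75

In-order: [5, 13, 15, 42, 56, 75]


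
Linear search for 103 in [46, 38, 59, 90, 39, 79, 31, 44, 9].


i=0: 46!=103
i=1: 38!=103
i=2: 59!=103
i=3: 90!=103
i=4: 39!=103
i=5: 79!=103
i=6: 31!=103
i=7: 44!=103
i=8: 9!=103

Not found, 9 comps


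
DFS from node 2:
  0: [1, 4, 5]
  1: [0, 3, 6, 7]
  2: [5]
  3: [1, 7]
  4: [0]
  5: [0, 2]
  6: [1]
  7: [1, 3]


Visit 2, push [5]
Visit 5, push [0]
Visit 0, push [4, 1]
Visit 1, push [7, 6, 3]
Visit 3, push [7]
Visit 7, push []
Visit 6, push []
Visit 4, push []

DFS order: [2, 5, 0, 1, 3, 7, 6, 4]


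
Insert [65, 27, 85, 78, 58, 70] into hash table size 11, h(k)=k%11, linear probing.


Insert 65: h=10 -> slot 10
Insert 27: h=5 -> slot 5
Insert 85: h=8 -> slot 8
Insert 78: h=1 -> slot 1
Insert 58: h=3 -> slot 3
Insert 70: h=4 -> slot 4

Table: [None, 78, None, 58, 70, 27, None, None, 85, None, 65]


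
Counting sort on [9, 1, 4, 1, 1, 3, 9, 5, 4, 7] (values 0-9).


Input: [9, 1, 4, 1, 1, 3, 9, 5, 4, 7]
Counts: [0, 3, 0, 1, 2, 1, 0, 1, 0, 2]

Sorted: [1, 1, 1, 3, 4, 4, 5, 7, 9, 9]


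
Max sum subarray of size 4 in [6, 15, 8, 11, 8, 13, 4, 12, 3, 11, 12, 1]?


[0:4]: 40
[1:5]: 42
[2:6]: 40
[3:7]: 36
[4:8]: 37
[5:9]: 32
[6:10]: 30
[7:11]: 38
[8:12]: 27

Max: 42 at [1:5]


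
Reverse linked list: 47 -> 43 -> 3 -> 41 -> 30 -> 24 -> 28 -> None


Step 1: curr=47, set curr.next=prev(None) | reversed so far: 47
Step 2: curr=43, set curr.next=prev(47) | reversed so far: 43 -> 47
Step 3: curr=3, set curr.next=prev(43) | reversed so far: 3 -> 43 -> 47
Step 4: curr=41, set curr.next=prev(3) | reversed so far: 41 -> 3 -> 43 -> 47
Step 5: curr=30, set curr.next=prev(41) | reversed so far: 30 -> 41 -> 3 -> 43 -> 47
Step 6: curr=24, set curr.next=prev(30) | reversed so far: 24 -> 30 -> 41 -> 3 -> 43 -> 47
Step 7: curr=28, set curr.next=prev(24) | reversed so far: 28 -> 24 -> 30 -> 41 -> 3 -> 43 -> 47

28 -> 24 -> 30 -> 41 -> 3 -> 43 -> 47 -> None


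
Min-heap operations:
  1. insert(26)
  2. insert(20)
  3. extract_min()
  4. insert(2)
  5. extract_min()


insert(26) -> [26]
insert(20) -> [20, 26]
extract_min()->20, [26]
insert(2) -> [2, 26]
extract_min()->2, [26]

Final heap: [26]


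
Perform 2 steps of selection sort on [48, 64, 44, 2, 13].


Initial: [48, 64, 44, 2, 13]
Step 1: min=2 at 3
  Swap: [2, 64, 44, 48, 13]
Step 2: min=13 at 4
  Swap: [2, 13, 44, 48, 64]

After 2 steps: [2, 13, 44, 48, 64]


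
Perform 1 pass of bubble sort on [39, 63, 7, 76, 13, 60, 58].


Initial: [39, 63, 7, 76, 13, 60, 58]
Pass 1: [39, 7, 63, 13, 60, 58, 76] (4 swaps)

After 1 pass: [39, 7, 63, 13, 60, 58, 76]


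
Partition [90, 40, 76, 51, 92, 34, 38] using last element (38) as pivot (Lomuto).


Pivot: 38
  34 <= 38: swap -> [34, 40, 76, 51, 92, 90, 38]
Place pivot at 1: [34, 38, 76, 51, 92, 90, 40]

Partitioned: [34, 38, 76, 51, 92, 90, 40]


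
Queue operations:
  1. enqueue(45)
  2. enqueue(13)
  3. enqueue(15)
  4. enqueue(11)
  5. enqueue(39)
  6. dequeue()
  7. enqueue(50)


enqueue(45) -> [45]
enqueue(13) -> [45, 13]
enqueue(15) -> [45, 13, 15]
enqueue(11) -> [45, 13, 15, 11]
enqueue(39) -> [45, 13, 15, 11, 39]
dequeue()->45, [13, 15, 11, 39]
enqueue(50) -> [13, 15, 11, 39, 50]

Final queue: [13, 15, 11, 39, 50]


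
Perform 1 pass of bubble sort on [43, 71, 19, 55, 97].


Initial: [43, 71, 19, 55, 97]
Pass 1: [43, 19, 55, 71, 97] (2 swaps)

After 1 pass: [43, 19, 55, 71, 97]


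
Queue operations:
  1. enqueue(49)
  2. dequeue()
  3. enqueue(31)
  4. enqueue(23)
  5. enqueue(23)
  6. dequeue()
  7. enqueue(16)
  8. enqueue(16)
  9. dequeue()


enqueue(49) -> [49]
dequeue()->49, []
enqueue(31) -> [31]
enqueue(23) -> [31, 23]
enqueue(23) -> [31, 23, 23]
dequeue()->31, [23, 23]
enqueue(16) -> [23, 23, 16]
enqueue(16) -> [23, 23, 16, 16]
dequeue()->23, [23, 16, 16]

Final queue: [23, 16, 16]


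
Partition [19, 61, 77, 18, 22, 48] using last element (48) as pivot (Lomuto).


Pivot: 48
  19 <= 48: advance i (no swap)
  18 <= 48: swap -> [19, 18, 77, 61, 22, 48]
  22 <= 48: swap -> [19, 18, 22, 61, 77, 48]
Place pivot at 3: [19, 18, 22, 48, 77, 61]

Partitioned: [19, 18, 22, 48, 77, 61]


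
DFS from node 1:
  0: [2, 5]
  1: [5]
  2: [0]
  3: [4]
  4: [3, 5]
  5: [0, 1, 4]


Visit 1, push [5]
Visit 5, push [4, 0]
Visit 0, push [2]
Visit 2, push []
Visit 4, push [3]
Visit 3, push []

DFS order: [1, 5, 0, 2, 4, 3]


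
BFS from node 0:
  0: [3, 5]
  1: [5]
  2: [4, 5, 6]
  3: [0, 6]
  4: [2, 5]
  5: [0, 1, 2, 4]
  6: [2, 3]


Visit 0, enqueue [3, 5]
Visit 3, enqueue [6]
Visit 5, enqueue [1, 2, 4]
Visit 6, enqueue []
Visit 1, enqueue []
Visit 2, enqueue []
Visit 4, enqueue []

BFS order: [0, 3, 5, 6, 1, 2, 4]


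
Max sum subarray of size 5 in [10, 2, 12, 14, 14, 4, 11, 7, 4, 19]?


[0:5]: 52
[1:6]: 46
[2:7]: 55
[3:8]: 50
[4:9]: 40
[5:10]: 45

Max: 55 at [2:7]


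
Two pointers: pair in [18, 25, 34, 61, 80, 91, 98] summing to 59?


lo=0(18)+hi=6(98)=116
lo=0(18)+hi=5(91)=109
lo=0(18)+hi=4(80)=98
lo=0(18)+hi=3(61)=79
lo=0(18)+hi=2(34)=52
lo=1(25)+hi=2(34)=59

Yes: 25+34=59


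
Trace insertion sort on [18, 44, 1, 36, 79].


Initial: [18, 44, 1, 36, 79]
Insert 44: [18, 44, 1, 36, 79]
Insert 1: [1, 18, 44, 36, 79]
Insert 36: [1, 18, 36, 44, 79]
Insert 79: [1, 18, 36, 44, 79]

Sorted: [1, 18, 36, 44, 79]


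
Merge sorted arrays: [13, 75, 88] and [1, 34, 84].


Take 1 from B
Take 13 from A
Take 34 from B
Take 75 from A
Take 84 from B

Merged: [1, 13, 34, 75, 84, 88]


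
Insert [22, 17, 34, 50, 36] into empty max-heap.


Insert 22: [22]
Insert 17: [22, 17]
Insert 34: [34, 17, 22]
Insert 50: [50, 34, 22, 17]
Insert 36: [50, 36, 22, 17, 34]

Final heap: [50, 36, 22, 17, 34]


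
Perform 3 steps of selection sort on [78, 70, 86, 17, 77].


Initial: [78, 70, 86, 17, 77]
Step 1: min=17 at 3
  Swap: [17, 70, 86, 78, 77]
Step 2: min=70 at 1
  Swap: [17, 70, 86, 78, 77]
Step 3: min=77 at 4
  Swap: [17, 70, 77, 78, 86]

After 3 steps: [17, 70, 77, 78, 86]


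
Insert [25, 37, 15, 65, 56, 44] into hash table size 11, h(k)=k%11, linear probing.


Insert 25: h=3 -> slot 3
Insert 37: h=4 -> slot 4
Insert 15: h=4, 1 probes -> slot 5
Insert 65: h=10 -> slot 10
Insert 56: h=1 -> slot 1
Insert 44: h=0 -> slot 0

Table: [44, 56, None, 25, 37, 15, None, None, None, None, 65]


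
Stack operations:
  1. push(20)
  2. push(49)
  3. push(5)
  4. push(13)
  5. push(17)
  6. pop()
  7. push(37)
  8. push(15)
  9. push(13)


push(20) -> [20]
push(49) -> [20, 49]
push(5) -> [20, 49, 5]
push(13) -> [20, 49, 5, 13]
push(17) -> [20, 49, 5, 13, 17]
pop()->17, [20, 49, 5, 13]
push(37) -> [20, 49, 5, 13, 37]
push(15) -> [20, 49, 5, 13, 37, 15]
push(13) -> [20, 49, 5, 13, 37, 15, 13]

Final stack: [20, 49, 5, 13, 37, 15, 13]


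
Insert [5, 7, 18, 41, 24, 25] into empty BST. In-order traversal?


Insert 5: root
Insert 7: R from 5
Insert 18: R from 5 -> R from 7
Insert 41: R from 5 -> R from 7 -> R from 18
Insert 24: R from 5 -> R from 7 -> R from 18 -> L from 41
Insert 25: R from 5 -> R from 7 -> R from 18 -> L from 41 -> R from 24

In-order: [5, 7, 18, 24, 25, 41]


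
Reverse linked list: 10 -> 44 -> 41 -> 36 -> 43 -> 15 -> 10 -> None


Step 1: curr=10, set curr.next=prev(None) | reversed so far: 10
Step 2: curr=44, set curr.next=prev(10) | reversed so far: 44 -> 10
Step 3: curr=41, set curr.next=prev(44) | reversed so far: 41 -> 44 -> 10
Step 4: curr=36, set curr.next=prev(41) | reversed so far: 36 -> 41 -> 44 -> 10
Step 5: curr=43, set curr.next=prev(36) | reversed so far: 43 -> 36 -> 41 -> 44 -> 10
Step 6: curr=15, set curr.next=prev(43) | reversed so far: 15 -> 43 -> 36 -> 41 -> 44 -> 10
Step 7: curr=10, set curr.next=prev(15) | reversed so far: 10 -> 15 -> 43 -> 36 -> 41 -> 44 -> 10

10 -> 15 -> 43 -> 36 -> 41 -> 44 -> 10 -> None


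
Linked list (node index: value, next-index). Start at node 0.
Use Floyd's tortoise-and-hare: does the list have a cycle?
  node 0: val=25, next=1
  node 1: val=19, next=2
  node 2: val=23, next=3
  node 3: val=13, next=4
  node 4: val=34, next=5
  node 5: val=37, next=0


Floyd's tortoise (slow, +1) and hare (fast, +2):
  init: slow=0, fast=0
  step 1: slow=1, fast=2
  step 2: slow=2, fast=4
  step 3: slow=3, fast=0
  step 4: slow=4, fast=2
  step 5: slow=5, fast=4
  step 6: slow=0, fast=0
  slow == fast at node 0: cycle detected

Cycle: yes
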